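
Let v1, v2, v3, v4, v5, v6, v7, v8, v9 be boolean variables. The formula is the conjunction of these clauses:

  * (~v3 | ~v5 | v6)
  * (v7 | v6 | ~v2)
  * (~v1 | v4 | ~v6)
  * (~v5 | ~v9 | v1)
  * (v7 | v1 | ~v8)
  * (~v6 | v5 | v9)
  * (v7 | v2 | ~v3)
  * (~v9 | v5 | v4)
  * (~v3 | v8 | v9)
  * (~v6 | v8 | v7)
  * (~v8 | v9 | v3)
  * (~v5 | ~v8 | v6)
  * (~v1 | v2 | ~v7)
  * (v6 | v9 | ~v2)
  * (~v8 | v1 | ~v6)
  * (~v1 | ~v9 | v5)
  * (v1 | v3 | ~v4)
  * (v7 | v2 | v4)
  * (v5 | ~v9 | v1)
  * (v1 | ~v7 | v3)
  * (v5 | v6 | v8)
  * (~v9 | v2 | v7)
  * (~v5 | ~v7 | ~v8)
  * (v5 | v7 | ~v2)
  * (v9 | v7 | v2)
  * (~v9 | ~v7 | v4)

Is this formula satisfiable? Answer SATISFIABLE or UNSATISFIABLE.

Set v1 = False and propagate.
Branch on v2: take v2 = False.
The remaining clauses are satisfied by v3 = True, v4 = False, v5 = False, v6 = False, v7 = True, v8 = True, v9 = False.
Every clause has at least one true literal under this assignment.
So v1=0, v2=0, v3=1, v4=0, v5=0, v6=0, v7=1, v8=1, v9=0 is a satisfying assignment.

SATISFIABLE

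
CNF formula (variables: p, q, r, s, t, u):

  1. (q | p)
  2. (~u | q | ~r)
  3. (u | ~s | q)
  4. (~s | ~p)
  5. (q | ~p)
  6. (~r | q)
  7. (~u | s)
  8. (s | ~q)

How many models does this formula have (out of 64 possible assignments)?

Case analysis on q and s:
  q=T, s=T: forces p=F; r, t, u free → 2^3 = 8.
  q=T, s=F: a clause becomes empty — 0.
  q=F, s=T: a clause becomes empty — 0.
  q=F, s=F: a clause becomes empty — 0.
Total: 8 + 0 + 0 + 0 = 8.

8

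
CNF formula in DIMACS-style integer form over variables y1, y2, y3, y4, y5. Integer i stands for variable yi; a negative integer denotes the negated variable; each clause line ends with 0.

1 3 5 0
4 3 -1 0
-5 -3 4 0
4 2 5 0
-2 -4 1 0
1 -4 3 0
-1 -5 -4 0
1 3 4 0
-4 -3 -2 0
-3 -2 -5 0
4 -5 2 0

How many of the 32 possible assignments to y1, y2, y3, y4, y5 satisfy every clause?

The models are:
  y1=F y2=F y3=T y4=T y5=F
  y1=F y2=F y3=T y4=T y5=T
  y1=F y2=T y3=T y4=F y5=F
  y1=T y2=F y3=F y4=T y5=F
  y1=T y2=F y3=T y4=T y5=F
  y1=T y2=T y3=F y4=T y5=F
  y1=T y2=T y3=T y4=F y5=F
That's 7 in total.

7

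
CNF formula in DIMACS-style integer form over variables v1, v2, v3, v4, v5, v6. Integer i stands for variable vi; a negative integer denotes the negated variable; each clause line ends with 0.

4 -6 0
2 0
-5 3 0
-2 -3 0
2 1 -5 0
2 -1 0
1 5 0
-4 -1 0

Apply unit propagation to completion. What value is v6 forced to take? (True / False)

(v2) stands alone — v2 = True.
(~v2 \/ ~v3): since v2 = True, the clause reduces to (~v3). v3 = False.
From (~v5 \/ v3) and v3 = False: v5 = False.
In (v5 \/ v1), v5 is now false; v1 must hold, so v1 = True.
(~v1 \/ ~v4) with v1 = True leaves only ~v4, so v4 = False.
In (v4 \/ ~v6), v4 is now false; ~v6 must hold, so v6 = False.

False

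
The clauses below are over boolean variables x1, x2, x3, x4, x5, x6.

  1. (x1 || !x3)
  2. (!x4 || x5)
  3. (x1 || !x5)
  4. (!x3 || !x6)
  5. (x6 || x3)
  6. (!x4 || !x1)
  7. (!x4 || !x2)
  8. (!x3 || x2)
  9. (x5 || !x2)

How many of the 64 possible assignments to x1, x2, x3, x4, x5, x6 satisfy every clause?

5

The models are:
  x1=0 x2=0 x3=0 x4=0 x5=0 x6=1
  x1=1 x2=0 x3=0 x4=0 x5=0 x6=1
  x1=1 x2=0 x3=0 x4=0 x5=1 x6=1
  x1=1 x2=1 x3=0 x4=0 x5=1 x6=1
  x1=1 x2=1 x3=1 x4=0 x5=1 x6=0
Count: 5.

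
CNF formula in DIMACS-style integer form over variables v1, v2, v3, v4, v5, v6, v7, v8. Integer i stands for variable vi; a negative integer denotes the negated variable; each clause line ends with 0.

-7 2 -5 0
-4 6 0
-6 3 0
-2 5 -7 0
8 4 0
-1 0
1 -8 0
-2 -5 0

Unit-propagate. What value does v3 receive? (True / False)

True

(!v1) stands alone — v1 = False.
(!v8 || v1) with v1 = False leaves only !v8, so v8 = False.
From (v4 || v8) and v8 = False: v4 = True.
(!v4 || v6) with v4 = True leaves only v6, so v6 = True.
(!v6 || v3) with v6 = True leaves only v3, so v3 = True.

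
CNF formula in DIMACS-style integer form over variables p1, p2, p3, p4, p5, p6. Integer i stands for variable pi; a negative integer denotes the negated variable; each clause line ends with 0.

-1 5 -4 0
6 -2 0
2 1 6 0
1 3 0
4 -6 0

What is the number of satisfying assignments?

14

Case analysis on p1 and p6:
  p1=1, p6=1: remaining (p2,p3,p4,p5) ∈ {(0,0,1,1); (0,1,1,1); (1,0,1,1); (1,1,1,1)} — 4.
  p1=1, p6=0: p3 free; 3 ways for (p2,p4,p5) × 2^1 = 6.
  p1=0, p6=1: remaining (p2,p3,p4,p5) ∈ {(0,1,1,0); (0,1,1,1); (1,1,1,0); (1,1,1,1)} — 4.
  p1=0, p6=0: a clause becomes empty — 0.
Total: 4 + 6 + 4 + 0 = 14.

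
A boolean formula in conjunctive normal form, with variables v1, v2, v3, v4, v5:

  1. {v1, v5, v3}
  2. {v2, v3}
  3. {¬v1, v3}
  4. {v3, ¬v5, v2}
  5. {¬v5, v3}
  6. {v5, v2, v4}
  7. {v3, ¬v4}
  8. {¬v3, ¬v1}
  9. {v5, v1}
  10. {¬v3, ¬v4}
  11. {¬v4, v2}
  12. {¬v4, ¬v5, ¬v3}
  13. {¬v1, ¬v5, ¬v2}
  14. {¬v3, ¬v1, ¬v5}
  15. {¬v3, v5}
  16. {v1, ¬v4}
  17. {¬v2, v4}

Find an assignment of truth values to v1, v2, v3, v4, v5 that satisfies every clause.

Try v1 = False.
  then v5 is forced to True.
  then v3 is forced to True.
  then v4 is forced to False.
  then v2 is forced to False.
Every clause has at least one true literal under this assignment.

v1=False, v2=False, v3=True, v4=False, v5=True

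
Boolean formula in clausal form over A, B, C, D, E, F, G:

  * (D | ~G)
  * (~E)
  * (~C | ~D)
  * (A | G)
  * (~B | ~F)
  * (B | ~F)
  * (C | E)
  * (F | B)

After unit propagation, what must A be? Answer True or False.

True

(~E) stands alone — E = False.
(E | C) with E = False leaves only C, so C = True.
In (~C | ~D), ~C is now false; ~D must hold, so D = False.
In (~G | D), D is now false; ~G must hold, so G = False.
(G | A) with G = False leaves only A, so A = True.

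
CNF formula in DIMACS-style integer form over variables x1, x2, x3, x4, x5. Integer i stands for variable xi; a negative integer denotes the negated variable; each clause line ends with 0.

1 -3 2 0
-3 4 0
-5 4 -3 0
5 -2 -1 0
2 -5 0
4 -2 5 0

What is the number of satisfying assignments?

13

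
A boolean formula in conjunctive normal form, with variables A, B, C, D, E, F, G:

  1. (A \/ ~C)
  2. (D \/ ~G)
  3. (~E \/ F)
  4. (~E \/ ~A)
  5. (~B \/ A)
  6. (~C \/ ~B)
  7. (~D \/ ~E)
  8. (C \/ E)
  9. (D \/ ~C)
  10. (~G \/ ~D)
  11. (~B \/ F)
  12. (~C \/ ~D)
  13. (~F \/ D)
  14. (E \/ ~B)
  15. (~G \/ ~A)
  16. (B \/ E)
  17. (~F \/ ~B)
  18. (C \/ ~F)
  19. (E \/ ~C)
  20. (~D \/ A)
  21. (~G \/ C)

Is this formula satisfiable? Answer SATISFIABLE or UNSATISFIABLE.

C = True:
  propagation gives A=True, E=False; an empty clause results — contradiction.
C = False:
  propagation gives E=True, F=True; an empty clause results — contradiction.
Every branch closes, so no satisfying assignment exists.

UNSATISFIABLE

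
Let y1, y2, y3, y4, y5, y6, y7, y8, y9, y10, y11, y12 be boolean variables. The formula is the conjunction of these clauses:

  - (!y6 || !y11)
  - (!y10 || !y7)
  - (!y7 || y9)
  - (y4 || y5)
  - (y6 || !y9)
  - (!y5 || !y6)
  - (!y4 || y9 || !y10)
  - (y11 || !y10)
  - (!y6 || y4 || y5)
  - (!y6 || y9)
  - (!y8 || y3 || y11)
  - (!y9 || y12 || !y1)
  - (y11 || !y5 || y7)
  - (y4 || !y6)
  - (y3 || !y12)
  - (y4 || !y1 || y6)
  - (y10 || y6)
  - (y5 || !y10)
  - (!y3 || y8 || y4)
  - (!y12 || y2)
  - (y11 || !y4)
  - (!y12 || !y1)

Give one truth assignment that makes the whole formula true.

y1 = False, y2 = True, y3 = False, y4 = False, y5 = True, y6 = False, y7 = False, y8 = False, y9 = False, y10 = True, y11 = True, y12 = False

Pure literal: y1 appears only negated; assign y1 = False.
y2 occurs only positively in the remaining clauses — set y2 = True.
Set y3 = False and propagate.
  then y12 is forced to False.
Branch on y4: take y4 = False.
  then y5 is forced to True.
  then y6 is forced to False.
  then y9 is forced to False.
  then y7 is forced to False.
  then y11 is forced to True.
  then y10 is forced to True.
y8 is now unconstrained; take y8 = False.
Every clause has at least one true literal under this assignment.
Check each clause:
  1. (!y11 || !y6) — !y6 is true.
  2. (!y7 || !y10) — !y7 is true.
  3. (!y7 || y9) — !y7 is true.
  4. (y4 || y5) — y5 is true.
  5. (!y9 || y6) — !y9 is true.
  6. (!y6 || !y5) — !y6 is true.
  7. (!y4 || !y10 || y9) — !y4 is true.
  8. (!y10 || y11) — y11 is true.
  9. (y5 || y4 || !y6) — !y6 is true.
  10. (y9 || !y6) — !y6 is true.
  11. (!y8 || y11 || y3) — !y8 is true.
  12. (y12 || !y9 || !y1) — !y1 is true.
  13. (y7 || !y5 || y11) — y11 is true.
  14. (!y6 || y4) — !y6 is true.
  15. (!y12 || y3) — !y12 is true.
  16. (y4 || !y1 || y6) — !y1 is true.
  17. (y10 || y6) — y10 is true.
  18. (!y10 || y5) — y5 is true.
  19. (y8 || y4 || !y3) — !y3 is true.
  20. (!y12 || y2) — y2 is true.
  21. (y11 || !y4) — y11 is true.
  22. (!y12 || !y1) — !y12 is true.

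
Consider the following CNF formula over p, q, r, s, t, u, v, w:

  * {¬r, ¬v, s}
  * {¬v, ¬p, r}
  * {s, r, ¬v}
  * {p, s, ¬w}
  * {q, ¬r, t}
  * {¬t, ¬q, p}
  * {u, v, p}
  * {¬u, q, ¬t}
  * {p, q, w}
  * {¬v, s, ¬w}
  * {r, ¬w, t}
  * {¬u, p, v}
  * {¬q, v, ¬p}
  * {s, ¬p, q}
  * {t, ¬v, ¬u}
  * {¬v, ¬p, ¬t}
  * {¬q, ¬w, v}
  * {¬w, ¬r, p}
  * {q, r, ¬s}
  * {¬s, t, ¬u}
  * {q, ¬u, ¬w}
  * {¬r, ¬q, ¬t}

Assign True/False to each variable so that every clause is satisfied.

p=True, q=False, r=True, s=True, t=True, u=False, v=False, w=False

Set p = True and propagate.
For the remaining variables, q = False, r = True, s = True, t = True, u = False, v = False, w = False works.
Check each clause:
  1. {¬v, ¬r, s} — ¬v is true.
  2. {r, ¬p, ¬v} — ¬v is true.
  3. {¬v, s, r} — ¬v is true.
  4. {p, ¬w, s} — ¬w is true.
  5. {t, q, ¬r} — t is true.
  6. {¬q, ¬t, p} — p is true.
  7. {p, v, u} — p is true.
  8. {¬u, q, ¬t} — ¬u is true.
  9. {p, w, q} — p is true.
  10. {¬w, s, ¬v} — ¬w is true.
  11. {r, t, ¬w} — ¬w is true.
  12. {v, p, ¬u} — p is true.
  13. {¬q, v, ¬p} — ¬q is true.
  14. {s, ¬p, q} — s is true.
  15. {¬u, t, ¬v} — ¬v is true.
  16. {¬v, ¬p, ¬t} — ¬v is true.
  17. {v, ¬w, ¬q} — ¬w is true.
  18. {¬w, ¬r, p} — ¬w is true.
  19. {q, ¬s, r} — r is true.
  20. {t, ¬s, ¬u} — ¬u is true.
  21. {¬w, ¬u, q} — ¬w is true.
  22. {¬q, ¬t, ¬r} — ¬q is true.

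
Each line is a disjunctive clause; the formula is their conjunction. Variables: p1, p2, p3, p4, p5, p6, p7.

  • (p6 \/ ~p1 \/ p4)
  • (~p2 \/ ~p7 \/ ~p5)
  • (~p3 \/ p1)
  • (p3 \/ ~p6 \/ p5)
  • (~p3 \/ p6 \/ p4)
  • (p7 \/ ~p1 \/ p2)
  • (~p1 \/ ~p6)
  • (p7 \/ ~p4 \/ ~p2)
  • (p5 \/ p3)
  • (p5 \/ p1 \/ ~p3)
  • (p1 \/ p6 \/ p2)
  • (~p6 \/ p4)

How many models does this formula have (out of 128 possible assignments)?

7

The models are:
  p1=F p2=F p3=F p4=T p5=T p6=T p7=F
  p1=F p2=F p3=F p4=T p5=T p6=T p7=T
  p1=F p2=T p3=F p4=F p5=T p6=F p7=F
  p1=T p2=F p3=F p4=T p5=T p6=F p7=T
  p1=T p2=F p3=T p4=T p5=F p6=F p7=T
  p1=T p2=F p3=T p4=T p5=T p6=F p7=T
  p1=T p2=T p3=T p4=T p5=F p6=F p7=T
Count: 7.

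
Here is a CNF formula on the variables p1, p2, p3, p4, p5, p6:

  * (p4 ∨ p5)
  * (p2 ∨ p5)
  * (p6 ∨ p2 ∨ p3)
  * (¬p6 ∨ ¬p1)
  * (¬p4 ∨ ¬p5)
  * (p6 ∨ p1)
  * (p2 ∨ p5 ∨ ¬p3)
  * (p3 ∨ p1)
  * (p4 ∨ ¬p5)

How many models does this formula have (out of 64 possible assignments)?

3

Satisfying assignments:
  p1=0 p2=1 p3=1 p4=1 p5=0 p6=1
  p1=1 p2=1 p3=0 p4=1 p5=0 p6=0
  p1=1 p2=1 p3=1 p4=1 p5=0 p6=0
That's 3 in total.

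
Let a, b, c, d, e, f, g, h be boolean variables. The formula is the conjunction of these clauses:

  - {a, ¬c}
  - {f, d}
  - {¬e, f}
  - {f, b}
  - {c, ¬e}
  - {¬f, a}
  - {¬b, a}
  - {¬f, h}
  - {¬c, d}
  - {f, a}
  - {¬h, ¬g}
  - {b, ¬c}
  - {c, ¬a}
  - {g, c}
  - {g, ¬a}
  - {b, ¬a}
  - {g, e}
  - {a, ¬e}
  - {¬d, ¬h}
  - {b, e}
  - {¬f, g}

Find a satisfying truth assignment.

a=T, b=T, c=T, d=T, e=F, f=F, g=T, h=F

Branch on a: take a = True.
  then c is forced to True.
  then d is forced to True.
  then b is forced to True.
  then g is forced to True.
  then h is forced to False.
  then f is forced to False.
  then e is forced to False.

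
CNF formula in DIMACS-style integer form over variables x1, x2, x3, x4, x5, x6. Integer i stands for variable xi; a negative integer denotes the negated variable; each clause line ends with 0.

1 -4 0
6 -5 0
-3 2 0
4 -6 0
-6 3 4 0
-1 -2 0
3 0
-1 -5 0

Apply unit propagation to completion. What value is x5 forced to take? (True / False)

False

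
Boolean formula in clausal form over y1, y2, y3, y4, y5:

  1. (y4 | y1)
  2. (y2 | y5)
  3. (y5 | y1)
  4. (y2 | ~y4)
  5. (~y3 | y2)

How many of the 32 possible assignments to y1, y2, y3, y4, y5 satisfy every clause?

11

Case analysis on y2 and y1:
  y2=T, y1=T: y3, y4, y5 free → 2^3 = 8.
  y2=T, y1=F: remaining (y3,y4,y5) ∈ {(F,T,T); (T,T,T)} — 2.
  y2=F, y1=T: remaining (y3,y4,y5) ∈ {(F,F,T)} — 1.
  y2=F, y1=F: a clause becomes empty — 0.
Total: 8 + 2 + 1 + 0 = 11.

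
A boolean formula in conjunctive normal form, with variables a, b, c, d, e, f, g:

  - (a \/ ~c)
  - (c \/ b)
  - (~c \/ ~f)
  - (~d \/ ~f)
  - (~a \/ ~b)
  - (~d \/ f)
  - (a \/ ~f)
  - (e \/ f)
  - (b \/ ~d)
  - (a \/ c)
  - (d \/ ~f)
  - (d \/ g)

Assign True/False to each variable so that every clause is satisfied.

a=T, b=F, c=T, d=F, e=T, f=F, g=T

Check each clause:
  1. (a \/ ~c) — a is true.
  2. (c \/ b) — c is true.
  3. (~f \/ ~c) — ~f is true.
  4. (~f \/ ~d) — ~f is true.
  5. (~b \/ ~a) — ~b is true.
  6. (~d \/ f) — ~d is true.
  7. (a \/ ~f) — a is true.
  8. (f \/ e) — e is true.
  9. (~d \/ b) — ~d is true.
  10. (c \/ a) — a is true.
  11. (d \/ ~f) — ~f is true.
  12. (g \/ d) — g is true.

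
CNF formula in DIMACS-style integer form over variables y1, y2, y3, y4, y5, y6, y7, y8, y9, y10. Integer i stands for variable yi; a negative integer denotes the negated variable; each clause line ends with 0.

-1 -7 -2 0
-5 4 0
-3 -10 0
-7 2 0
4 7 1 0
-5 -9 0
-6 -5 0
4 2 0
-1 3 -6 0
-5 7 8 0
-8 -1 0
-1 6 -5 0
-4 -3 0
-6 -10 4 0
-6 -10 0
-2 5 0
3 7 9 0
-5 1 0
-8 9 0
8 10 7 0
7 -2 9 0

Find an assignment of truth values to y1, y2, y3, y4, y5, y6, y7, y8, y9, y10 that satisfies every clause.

y1 = 1, y2 = 0, y3 = 0, y4 = 1, y5 = 0, y6 = 0, y7 = 0, y8 = 0, y9 = 1, y10 = 1

Check each clause:
  1. (!y7 || !y2 || !y1) — !y7 is true.
  2. (!y5 || y4) — !y5 is true.
  3. (!y3 || !y10) — !y3 is true.
  4. (!y7 || y2) — !y7 is true.
  5. (y1 || y4 || y7) — y1 is true.
  6. (!y9 || !y5) — !y5 is true.
  7. (!y6 || !y5) — !y6 is true.
  8. (y2 || y4) — y4 is true.
  9. (!y1 || y3 || !y6) — !y6 is true.
  10. (y8 || !y5 || y7) — !y5 is true.
  11. (!y1 || !y8) — !y8 is true.
  12. (!y5 || y6 || !y1) — !y5 is true.
  13. (!y4 || !y3) — !y3 is true.
  14. (!y10 || y4 || !y6) — !y6 is true.
  15. (!y6 || !y10) — !y6 is true.
  16. (!y2 || y5) — !y2 is true.
  17. (y3 || y9 || y7) — y9 is true.
  18. (y1 || !y5) — y1 is true.
  19. (!y8 || y9) — !y8 is true.
  20. (y10 || y7 || y8) — y10 is true.
  21. (!y2 || y7 || y9) — y9 is true.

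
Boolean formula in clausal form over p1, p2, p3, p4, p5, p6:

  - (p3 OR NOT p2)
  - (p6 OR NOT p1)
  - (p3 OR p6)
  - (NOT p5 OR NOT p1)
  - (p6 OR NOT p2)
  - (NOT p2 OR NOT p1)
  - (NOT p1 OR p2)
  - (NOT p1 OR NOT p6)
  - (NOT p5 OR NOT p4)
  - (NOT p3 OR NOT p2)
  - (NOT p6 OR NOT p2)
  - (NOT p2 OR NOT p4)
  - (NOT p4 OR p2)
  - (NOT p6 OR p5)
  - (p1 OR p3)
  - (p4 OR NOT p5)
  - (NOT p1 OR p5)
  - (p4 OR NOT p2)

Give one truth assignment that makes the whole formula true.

Try p1 = False.
  then p3 is forced to True.
  then p2 is forced to False.
  then p4 is forced to False.
  then p5 is forced to False.
  then p6 is forced to False.
Every clause has at least one true literal under this assignment.

p1 = F, p2 = F, p3 = T, p4 = F, p5 = F, p6 = F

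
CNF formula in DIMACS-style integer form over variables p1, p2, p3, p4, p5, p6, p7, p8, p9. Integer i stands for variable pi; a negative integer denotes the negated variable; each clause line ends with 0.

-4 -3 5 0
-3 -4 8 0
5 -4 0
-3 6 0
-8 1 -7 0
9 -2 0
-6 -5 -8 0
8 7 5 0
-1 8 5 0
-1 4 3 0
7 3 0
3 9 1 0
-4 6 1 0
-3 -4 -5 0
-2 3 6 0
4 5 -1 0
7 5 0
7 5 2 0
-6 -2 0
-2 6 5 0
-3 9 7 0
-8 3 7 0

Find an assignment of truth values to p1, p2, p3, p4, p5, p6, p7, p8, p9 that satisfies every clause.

p1 = False  p2 = False  p3 = True  p4 = False  p5 = False  p6 = True  p7 = True  p8 = False  p9 = False

Check each clause:
  1. (p5 OR NOT p4 OR NOT p3) — NOT p4 is true.
  2. (NOT p3 OR p8 OR NOT p4) — NOT p4 is true.
  3. (NOT p4 OR p5) — NOT p4 is true.
  4. (NOT p3 OR p6) — p6 is true.
  5. (p1 OR NOT p8 OR NOT p7) — NOT p8 is true.
  6. (NOT p2 OR p9) — NOT p2 is true.
  7. (NOT p6 OR NOT p8 OR NOT p5) — NOT p8 is true.
  8. (p7 OR p5 OR p8) — p7 is true.
  9. (p8 OR NOT p1 OR p5) — NOT p1 is true.
  10. (p4 OR p3 OR NOT p1) — p3 is true.
  11. (p7 OR p3) — p3 is true.
  12. (p9 OR p1 OR p3) — p3 is true.
  13. (NOT p4 OR p1 OR p6) — NOT p4 is true.
  14. (NOT p5 OR NOT p3 OR NOT p4) — NOT p5 is true.
  15. (NOT p2 OR p6 OR p3) — p3 is true.
  16. (p4 OR p5 OR NOT p1) — NOT p1 is true.
  17. (p7 OR p5) — p7 is true.
  18. (p5 OR p2 OR p7) — p7 is true.
  19. (NOT p6 OR NOT p2) — NOT p2 is true.
  20. (p6 OR p5 OR NOT p2) — NOT p2 is true.
  21. (p9 OR NOT p3 OR p7) — p7 is true.
  22. (p3 OR p7 OR NOT p8) — NOT p8 is true.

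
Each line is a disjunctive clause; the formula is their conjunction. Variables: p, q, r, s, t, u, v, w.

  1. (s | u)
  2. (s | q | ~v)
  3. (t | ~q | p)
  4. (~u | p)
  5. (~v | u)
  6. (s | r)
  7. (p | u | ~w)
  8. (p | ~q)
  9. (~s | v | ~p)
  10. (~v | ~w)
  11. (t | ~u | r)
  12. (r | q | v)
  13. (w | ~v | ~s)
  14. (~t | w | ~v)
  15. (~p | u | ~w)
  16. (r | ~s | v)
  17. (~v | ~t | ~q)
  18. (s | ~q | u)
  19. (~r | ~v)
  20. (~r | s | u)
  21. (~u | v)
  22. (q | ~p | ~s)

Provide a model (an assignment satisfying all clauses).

Branch on p: take p = False.
  then u is forced to False.
  then s is forced to True.
  then v is forced to False.
  then w is forced to False.
  then q is forced to False.
  then r is forced to True.
t is now unconstrained; take t = False.

p=F, q=F, r=T, s=T, t=F, u=F, v=F, w=F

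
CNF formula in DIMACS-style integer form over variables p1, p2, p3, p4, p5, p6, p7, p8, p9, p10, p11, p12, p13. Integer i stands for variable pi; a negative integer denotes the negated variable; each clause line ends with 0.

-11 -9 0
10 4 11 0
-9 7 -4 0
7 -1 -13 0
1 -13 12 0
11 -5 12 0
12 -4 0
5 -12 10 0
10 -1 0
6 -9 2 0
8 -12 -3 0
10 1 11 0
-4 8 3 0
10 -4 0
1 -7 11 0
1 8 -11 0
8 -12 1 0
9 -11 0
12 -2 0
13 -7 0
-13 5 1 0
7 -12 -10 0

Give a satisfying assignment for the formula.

p1=1  p2=0  p3=0  p4=0  p5=1  p6=1  p7=1  p8=1  p9=0  p10=1  p11=0  p12=1  p13=1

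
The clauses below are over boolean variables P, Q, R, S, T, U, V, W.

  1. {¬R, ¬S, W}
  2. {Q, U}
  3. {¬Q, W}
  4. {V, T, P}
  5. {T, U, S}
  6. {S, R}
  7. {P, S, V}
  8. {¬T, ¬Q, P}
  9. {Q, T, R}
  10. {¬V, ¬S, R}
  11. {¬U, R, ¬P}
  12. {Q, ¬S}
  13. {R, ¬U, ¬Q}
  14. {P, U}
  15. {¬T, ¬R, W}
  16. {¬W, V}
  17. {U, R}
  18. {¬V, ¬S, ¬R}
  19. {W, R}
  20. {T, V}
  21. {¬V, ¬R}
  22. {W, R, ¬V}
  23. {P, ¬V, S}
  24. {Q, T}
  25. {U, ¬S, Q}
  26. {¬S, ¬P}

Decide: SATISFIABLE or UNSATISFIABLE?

UNSATISFIABLE

R = True:
  propagation gives V=False, W=False, S=False, Q=False; an empty clause results — contradiction.
R = False:
  propagation gives S=True, V=False, Q=True, W=True; an empty clause results — contradiction.
Every branch closes, so no satisfying assignment exists.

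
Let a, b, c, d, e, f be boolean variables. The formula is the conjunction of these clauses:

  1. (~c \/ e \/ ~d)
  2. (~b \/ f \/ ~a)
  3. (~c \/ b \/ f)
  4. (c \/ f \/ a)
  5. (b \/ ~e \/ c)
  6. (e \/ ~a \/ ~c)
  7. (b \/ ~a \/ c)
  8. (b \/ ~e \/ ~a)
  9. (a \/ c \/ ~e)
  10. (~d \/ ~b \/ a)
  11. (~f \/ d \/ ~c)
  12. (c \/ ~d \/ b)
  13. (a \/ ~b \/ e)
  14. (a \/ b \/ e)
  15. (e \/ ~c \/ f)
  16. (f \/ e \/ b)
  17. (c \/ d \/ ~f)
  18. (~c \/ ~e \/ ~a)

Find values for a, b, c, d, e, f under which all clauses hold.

Try a = False.
Branch on b: take b = True.
  then d is forced to False.
  then e is forced to True.
  then c is forced to True.
  then f is forced to False.
Every clause has at least one true literal under this assignment.
Check each clause:
  1. (~c \/ e \/ ~d) — e is true.
  2. (f \/ ~a \/ ~b) — ~a is true.
  3. (f \/ b \/ ~c) — b is true.
  4. (a \/ c \/ f) — c is true.
  5. (b \/ c \/ ~e) — c is true.
  6. (~a \/ e \/ ~c) — e is true.
  7. (b \/ ~a \/ c) — b is true.
  8. (~a \/ b \/ ~e) — b is true.
  9. (c \/ a \/ ~e) — c is true.
  10. (~d \/ a \/ ~b) — ~d is true.
  11. (~c \/ d \/ ~f) — ~f is true.
  12. (c \/ ~d \/ b) — b is true.
  13. (~b \/ a \/ e) — e is true.
  14. (e \/ a \/ b) — b is true.
  15. (e \/ ~c \/ f) — e is true.
  16. (e \/ b \/ f) — b is true.
  17. (c \/ ~f \/ d) — ~f is true.
  18. (~e \/ ~a \/ ~c) — ~a is true.

a = False, b = True, c = True, d = False, e = True, f = False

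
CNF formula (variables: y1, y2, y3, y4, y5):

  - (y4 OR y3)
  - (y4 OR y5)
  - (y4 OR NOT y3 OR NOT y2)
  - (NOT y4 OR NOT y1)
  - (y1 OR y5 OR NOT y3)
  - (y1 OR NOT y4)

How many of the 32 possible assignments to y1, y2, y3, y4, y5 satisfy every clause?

The models are:
  y1=0 y2=0 y3=1 y4=0 y5=1
  y1=1 y2=0 y3=1 y4=0 y5=1
That's 2 in total.

2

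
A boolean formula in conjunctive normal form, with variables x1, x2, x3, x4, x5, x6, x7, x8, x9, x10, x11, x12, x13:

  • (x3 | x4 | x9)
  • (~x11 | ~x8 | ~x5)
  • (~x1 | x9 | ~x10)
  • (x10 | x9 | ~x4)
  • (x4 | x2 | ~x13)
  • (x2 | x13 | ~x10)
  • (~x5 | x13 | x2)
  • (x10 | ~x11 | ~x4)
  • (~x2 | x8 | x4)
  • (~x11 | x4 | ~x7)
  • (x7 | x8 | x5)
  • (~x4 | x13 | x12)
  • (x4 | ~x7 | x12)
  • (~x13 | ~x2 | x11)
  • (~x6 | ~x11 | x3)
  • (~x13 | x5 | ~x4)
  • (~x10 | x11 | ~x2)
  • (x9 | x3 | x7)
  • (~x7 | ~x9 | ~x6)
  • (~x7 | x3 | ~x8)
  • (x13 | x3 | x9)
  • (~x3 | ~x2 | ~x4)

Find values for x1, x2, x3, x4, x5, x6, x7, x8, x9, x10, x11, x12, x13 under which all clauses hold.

x1=T  x2=F  x3=T  x4=F  x5=F  x6=F  x7=F  x8=T  x9=T  x10=F  x11=F  x12=T  x13=F

Pure literal: x6 appears only negated; assign x6 = False.
Pure literal: x12 appears only positively; assign x12 = True.
Try x1 = True.
Try x2 = False.
The remaining clauses are satisfied by x3 = True, x4 = False, x5 = False, x7 = False, x8 = True, x9 = True, x10 = False, x11 = False, x13 = False.
Every clause has at least one true literal under this assignment.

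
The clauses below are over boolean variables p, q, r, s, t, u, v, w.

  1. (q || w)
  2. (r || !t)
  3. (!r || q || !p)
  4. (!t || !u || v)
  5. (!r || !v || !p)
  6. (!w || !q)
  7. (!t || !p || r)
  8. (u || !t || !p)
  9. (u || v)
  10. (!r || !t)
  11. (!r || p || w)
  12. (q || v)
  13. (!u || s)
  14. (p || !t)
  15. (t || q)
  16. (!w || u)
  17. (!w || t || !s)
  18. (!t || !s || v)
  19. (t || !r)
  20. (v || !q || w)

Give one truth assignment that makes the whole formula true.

Branch on p: take p = True.
The remaining clauses are satisfied by q = True, r = False, s = True, t = False, u = False, v = True, w = False.

p=True, q=True, r=False, s=True, t=False, u=False, v=True, w=False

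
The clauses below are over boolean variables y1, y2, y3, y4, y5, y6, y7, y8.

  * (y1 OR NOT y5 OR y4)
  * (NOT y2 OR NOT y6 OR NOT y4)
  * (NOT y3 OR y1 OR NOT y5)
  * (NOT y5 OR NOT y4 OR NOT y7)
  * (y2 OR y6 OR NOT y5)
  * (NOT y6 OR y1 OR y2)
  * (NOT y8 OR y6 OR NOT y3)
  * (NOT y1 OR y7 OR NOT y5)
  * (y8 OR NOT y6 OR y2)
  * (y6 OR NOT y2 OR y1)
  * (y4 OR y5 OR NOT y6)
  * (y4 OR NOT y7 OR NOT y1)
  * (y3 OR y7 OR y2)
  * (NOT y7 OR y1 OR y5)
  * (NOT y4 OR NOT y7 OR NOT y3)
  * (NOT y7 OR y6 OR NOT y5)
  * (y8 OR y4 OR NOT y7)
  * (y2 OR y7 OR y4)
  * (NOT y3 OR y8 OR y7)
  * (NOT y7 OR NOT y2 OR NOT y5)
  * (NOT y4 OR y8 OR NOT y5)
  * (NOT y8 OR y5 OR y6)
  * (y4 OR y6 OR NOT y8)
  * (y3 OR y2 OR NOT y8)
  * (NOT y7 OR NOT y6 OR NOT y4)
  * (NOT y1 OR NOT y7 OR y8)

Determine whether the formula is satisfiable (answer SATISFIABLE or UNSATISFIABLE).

SATISFIABLE

Try y1 = True.
For the remaining variables, y2 = True, y3 = False, y4 = True, y5 = False, y6 = False, y7 = False, y8 = False works.
Every clause has at least one true literal under this assignment.
So y1 = True, y2 = True, y3 = False, y4 = True, y5 = False, y6 = False, y7 = False, y8 = False is a satisfying assignment.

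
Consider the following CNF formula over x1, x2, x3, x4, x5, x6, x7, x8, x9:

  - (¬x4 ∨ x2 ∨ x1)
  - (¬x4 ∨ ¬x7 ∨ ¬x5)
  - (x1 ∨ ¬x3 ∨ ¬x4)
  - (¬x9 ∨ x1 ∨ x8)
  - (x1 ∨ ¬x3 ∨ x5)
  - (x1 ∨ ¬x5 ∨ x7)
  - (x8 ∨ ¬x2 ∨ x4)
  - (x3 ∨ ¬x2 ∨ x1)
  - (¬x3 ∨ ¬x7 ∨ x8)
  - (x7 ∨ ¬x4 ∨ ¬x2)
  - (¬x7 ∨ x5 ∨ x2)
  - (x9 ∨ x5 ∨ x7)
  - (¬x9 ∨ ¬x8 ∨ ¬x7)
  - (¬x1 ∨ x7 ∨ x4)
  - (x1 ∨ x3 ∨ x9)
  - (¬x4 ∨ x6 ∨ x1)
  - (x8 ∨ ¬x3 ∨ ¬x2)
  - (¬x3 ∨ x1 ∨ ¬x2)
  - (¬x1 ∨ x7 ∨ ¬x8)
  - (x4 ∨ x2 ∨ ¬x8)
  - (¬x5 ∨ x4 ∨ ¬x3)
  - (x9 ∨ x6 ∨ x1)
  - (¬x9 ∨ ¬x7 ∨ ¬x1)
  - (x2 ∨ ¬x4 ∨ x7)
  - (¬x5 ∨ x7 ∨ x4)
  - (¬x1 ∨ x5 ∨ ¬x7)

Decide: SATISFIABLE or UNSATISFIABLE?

x6 occurs only positively in the remaining clauses — set x6 = True.
Branch on x1: take x1 = True.
Branch on x2: take x2 = True.
Try x3 = False.
The remaining clauses are satisfied by x4 = False, x5 = True, x7 = True, x8 = True, x9 = False.
Every clause has at least one true literal under this assignment.
So x1 = T  x2 = T  x3 = F  x4 = F  x5 = T  x6 = T  x7 = T  x8 = T  x9 = F is a satisfying assignment.

SATISFIABLE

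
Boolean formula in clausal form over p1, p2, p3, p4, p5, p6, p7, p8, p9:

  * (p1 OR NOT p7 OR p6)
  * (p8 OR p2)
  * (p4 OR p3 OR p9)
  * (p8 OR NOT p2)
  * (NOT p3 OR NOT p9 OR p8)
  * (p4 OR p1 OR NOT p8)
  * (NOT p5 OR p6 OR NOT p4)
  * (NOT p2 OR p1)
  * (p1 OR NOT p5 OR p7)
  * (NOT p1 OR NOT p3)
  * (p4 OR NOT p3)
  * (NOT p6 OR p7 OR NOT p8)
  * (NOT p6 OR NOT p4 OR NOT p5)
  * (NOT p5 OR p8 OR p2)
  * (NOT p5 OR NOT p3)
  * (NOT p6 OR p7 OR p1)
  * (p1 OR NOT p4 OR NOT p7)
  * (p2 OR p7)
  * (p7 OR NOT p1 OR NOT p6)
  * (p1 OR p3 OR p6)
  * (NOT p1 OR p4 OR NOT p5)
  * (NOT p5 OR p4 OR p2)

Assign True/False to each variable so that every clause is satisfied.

p1=1  p2=1  p3=0  p4=1  p5=0  p6=0  p7=0  p8=1  p9=1

Check each clause:
  1. (NOT p7 OR p1 OR p6) — p1 is true.
  2. (p2 OR p8) — p8 is true.
  3. (p3 OR p4 OR p9) — p9 is true.
  4. (NOT p2 OR p8) — p8 is true.
  5. (NOT p3 OR p8 OR NOT p9) — p8 is true.
  6. (p1 OR NOT p8 OR p4) — p1 is true.
  7. (NOT p5 OR p6 OR NOT p4) — NOT p5 is true.
  8. (NOT p2 OR p1) — p1 is true.
  9. (NOT p5 OR p1 OR p7) — p1 is true.
  10. (NOT p3 OR NOT p1) — NOT p3 is true.
  11. (NOT p3 OR p4) — p4 is true.
  12. (NOT p6 OR NOT p8 OR p7) — NOT p6 is true.
  13. (NOT p4 OR NOT p5 OR NOT p6) — NOT p6 is true.
  14. (p8 OR NOT p5 OR p2) — p8 is true.
  15. (NOT p3 OR NOT p5) — NOT p5 is true.
  16. (p1 OR p7 OR NOT p6) — p1 is true.
  17. (NOT p4 OR p1 OR NOT p7) — p1 is true.
  18. (p2 OR p7) — p2 is true.
  19. (NOT p1 OR p7 OR NOT p6) — NOT p6 is true.
  20. (p6 OR p1 OR p3) — p1 is true.
  21. (NOT p1 OR NOT p5 OR p4) — NOT p5 is true.
  22. (p4 OR p2 OR NOT p5) — p2 is true.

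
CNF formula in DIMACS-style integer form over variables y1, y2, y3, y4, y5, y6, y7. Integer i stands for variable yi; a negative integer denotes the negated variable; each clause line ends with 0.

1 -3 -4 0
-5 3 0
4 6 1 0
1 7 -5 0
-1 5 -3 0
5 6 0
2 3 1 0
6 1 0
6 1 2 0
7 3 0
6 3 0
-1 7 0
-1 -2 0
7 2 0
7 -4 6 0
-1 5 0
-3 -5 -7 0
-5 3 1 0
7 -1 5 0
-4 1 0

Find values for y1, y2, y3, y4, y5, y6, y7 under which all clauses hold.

y1 = False, y2 = True, y3 = True, y4 = False, y5 = False, y6 = True, y7 = True

Pure literal: y6 appears only positively; assign y6 = True.
Branch on y1: take y1 = False.
  then y4 is forced to False.
Set y2 = True and propagate.
Try y3 = True.
The remaining clauses are satisfied by y5 = False, y7 = True.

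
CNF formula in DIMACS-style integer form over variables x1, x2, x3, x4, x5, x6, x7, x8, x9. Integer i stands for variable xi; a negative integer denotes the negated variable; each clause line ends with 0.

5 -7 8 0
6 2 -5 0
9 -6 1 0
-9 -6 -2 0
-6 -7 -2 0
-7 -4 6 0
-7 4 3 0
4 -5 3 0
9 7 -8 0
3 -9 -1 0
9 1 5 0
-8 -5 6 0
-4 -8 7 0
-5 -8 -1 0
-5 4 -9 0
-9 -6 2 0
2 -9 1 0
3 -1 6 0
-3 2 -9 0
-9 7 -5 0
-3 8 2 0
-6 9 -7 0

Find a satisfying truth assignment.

x1=True, x2=True, x3=True, x4=True, x5=True, x6=True, x7=False, x8=False, x9=False

Check each clause:
  1. {x5, ¬x7, x8} — ¬x7 is true.
  2. {¬x5, x2, x6} — x2 is true.
  3. {¬x6, x9, x1} — x1 is true.
  4. {¬x9, ¬x6, ¬x2} — ¬x9 is true.
  5. {¬x2, ¬x7, ¬x6} — ¬x7 is true.
  6. {¬x7, ¬x4, x6} — ¬x7 is true.
  7. {¬x7, x4, x3} — ¬x7 is true.
  8. {¬x5, x4, x3} — x3 is true.
  9. {x9, x7, ¬x8} — ¬x8 is true.
  10. {¬x1, x3, ¬x9} — x3 is true.
  11. {x9, x5, x1} — x1 is true.
  12. {¬x5, x6, ¬x8} — ¬x8 is true.
  13. {¬x8, ¬x4, x7} — ¬x8 is true.
  14. {¬x8, ¬x1, ¬x5} — ¬x8 is true.
  15. {¬x9, ¬x5, x4} — x4 is true.
  16. {x2, ¬x6, ¬x9} — x2 is true.
  17. {x2, ¬x9, x1} — x1 is true.
  18. {¬x1, x3, x6} — x3 is true.
  19. {x2, ¬x9, ¬x3} — x2 is true.
  20. {x7, ¬x9, ¬x5} — ¬x9 is true.
  21. {x2, ¬x3, x8} — x2 is true.
  22. {x9, ¬x6, ¬x7} — ¬x7 is true.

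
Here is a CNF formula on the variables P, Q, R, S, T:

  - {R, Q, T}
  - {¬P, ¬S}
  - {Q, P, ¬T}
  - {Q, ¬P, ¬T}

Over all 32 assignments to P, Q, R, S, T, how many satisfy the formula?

15

Case analysis on P and Q:
  P=1, Q=1: remaining (R,S,T) ∈ {(0,0,0); (0,0,1); (1,0,0); (1,0,1)} — 4.
  P=1, Q=0: remaining (R,S,T) ∈ {(1,0,0)} — 1.
  P=0, Q=1: R, S, T free → 2^3 = 8.
  P=0, Q=0: remaining (R,S,T) ∈ {(1,0,0); (1,1,0)} — 2.
Total: 4 + 1 + 8 + 2 = 15.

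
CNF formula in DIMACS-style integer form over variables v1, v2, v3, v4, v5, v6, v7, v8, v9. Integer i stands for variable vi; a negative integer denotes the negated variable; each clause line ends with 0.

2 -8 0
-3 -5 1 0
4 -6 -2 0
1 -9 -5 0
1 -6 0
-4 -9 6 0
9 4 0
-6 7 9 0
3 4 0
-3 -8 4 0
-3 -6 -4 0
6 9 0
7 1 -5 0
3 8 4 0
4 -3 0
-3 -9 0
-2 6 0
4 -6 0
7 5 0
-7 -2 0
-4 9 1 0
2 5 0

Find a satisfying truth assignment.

Pure literal: v1 appears only positively; assign v1 = True.
Branch on v2: take v2 = False.
  then v8 is forced to False.
  then v5 is forced to True.
Set v3 = False and propagate.
  then v4 is forced to True.
Branch on v6: take v6 = True.
For the remaining variables, v7 = True, v9 = True works.
Every clause has at least one true literal under this assignment.

v1 = True, v2 = False, v3 = False, v4 = True, v5 = True, v6 = True, v7 = True, v8 = False, v9 = True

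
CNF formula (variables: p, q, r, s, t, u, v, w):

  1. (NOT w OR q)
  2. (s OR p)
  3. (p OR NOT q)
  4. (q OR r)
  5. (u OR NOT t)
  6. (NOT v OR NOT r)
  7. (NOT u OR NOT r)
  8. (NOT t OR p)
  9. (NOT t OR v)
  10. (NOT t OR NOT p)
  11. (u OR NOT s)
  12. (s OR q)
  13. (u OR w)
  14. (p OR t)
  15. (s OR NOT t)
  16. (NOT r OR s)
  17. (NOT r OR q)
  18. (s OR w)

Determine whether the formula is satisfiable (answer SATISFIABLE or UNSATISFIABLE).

SATISFIABLE

Try p = True.
  then t is forced to False.
Set q = True and propagate.
The remaining clauses are satisfied by r = False, s = True, u = True, v = False, w = False.
So p=T, q=T, r=F, s=T, t=F, u=T, v=F, w=F is a satisfying assignment.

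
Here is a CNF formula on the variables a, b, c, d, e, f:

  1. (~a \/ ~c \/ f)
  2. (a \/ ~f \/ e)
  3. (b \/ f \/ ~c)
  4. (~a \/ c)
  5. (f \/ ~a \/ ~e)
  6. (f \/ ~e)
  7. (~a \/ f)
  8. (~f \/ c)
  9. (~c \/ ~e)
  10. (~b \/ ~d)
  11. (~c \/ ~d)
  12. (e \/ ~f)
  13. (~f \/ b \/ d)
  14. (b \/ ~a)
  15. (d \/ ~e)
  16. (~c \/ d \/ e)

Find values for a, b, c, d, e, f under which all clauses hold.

Branch on a: take a = False.
Try b = False.
For the remaining variables, c = False, d = False, e = False, f = False works.
Every clause has at least one true literal under this assignment.
Check each clause:
  1. (f \/ ~c \/ ~a) — ~c is true.
  2. (a \/ e \/ ~f) — ~f is true.
  3. (b \/ f \/ ~c) — ~c is true.
  4. (c \/ ~a) — ~a is true.
  5. (~e \/ ~a \/ f) — ~e is true.
  6. (~e \/ f) — ~e is true.
  7. (~a \/ f) — ~a is true.
  8. (c \/ ~f) — ~f is true.
  9. (~c \/ ~e) — ~e is true.
  10. (~b \/ ~d) — ~d is true.
  11. (~c \/ ~d) — ~d is true.
  12. (e \/ ~f) — ~f is true.
  13. (~f \/ b \/ d) — ~f is true.
  14. (~a \/ b) — ~a is true.
  15. (d \/ ~e) — ~e is true.
  16. (d \/ e \/ ~c) — ~c is true.

a=F, b=F, c=F, d=F, e=F, f=F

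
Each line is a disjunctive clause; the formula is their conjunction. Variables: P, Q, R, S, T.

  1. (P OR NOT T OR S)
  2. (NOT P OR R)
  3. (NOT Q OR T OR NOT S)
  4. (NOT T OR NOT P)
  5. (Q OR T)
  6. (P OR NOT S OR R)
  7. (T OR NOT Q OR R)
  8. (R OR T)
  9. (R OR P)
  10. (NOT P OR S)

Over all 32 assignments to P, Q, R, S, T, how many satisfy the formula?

The models are:
  P=0 Q=0 R=1 S=1 T=1
  P=0 Q=1 R=1 S=0 T=0
  P=0 Q=1 R=1 S=1 T=1
That's 3 in total.

3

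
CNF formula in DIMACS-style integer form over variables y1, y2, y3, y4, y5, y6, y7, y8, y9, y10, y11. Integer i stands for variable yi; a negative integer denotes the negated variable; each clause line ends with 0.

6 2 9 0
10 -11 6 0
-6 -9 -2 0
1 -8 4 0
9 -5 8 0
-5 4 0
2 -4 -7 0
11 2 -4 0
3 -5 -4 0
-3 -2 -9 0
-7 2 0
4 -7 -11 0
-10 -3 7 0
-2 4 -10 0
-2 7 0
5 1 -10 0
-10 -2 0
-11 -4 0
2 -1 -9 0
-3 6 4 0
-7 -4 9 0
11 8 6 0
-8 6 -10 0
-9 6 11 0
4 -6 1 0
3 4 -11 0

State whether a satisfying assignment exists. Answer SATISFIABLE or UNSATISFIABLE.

SATISFIABLE

Try y1 = True.
Branch on y2: take y2 = False.
  then y7 is forced to False.
  then y9 is forced to False.
  then y6 is forced to True.
Try y3 = True.
  then y10 is forced to False.
For the remaining variables, y4 = False, y5 = False, y8 = True, y11 = True works.
So y1=T, y2=F, y3=T, y4=F, y5=F, y6=T, y7=F, y8=T, y9=F, y10=F, y11=T is a satisfying assignment.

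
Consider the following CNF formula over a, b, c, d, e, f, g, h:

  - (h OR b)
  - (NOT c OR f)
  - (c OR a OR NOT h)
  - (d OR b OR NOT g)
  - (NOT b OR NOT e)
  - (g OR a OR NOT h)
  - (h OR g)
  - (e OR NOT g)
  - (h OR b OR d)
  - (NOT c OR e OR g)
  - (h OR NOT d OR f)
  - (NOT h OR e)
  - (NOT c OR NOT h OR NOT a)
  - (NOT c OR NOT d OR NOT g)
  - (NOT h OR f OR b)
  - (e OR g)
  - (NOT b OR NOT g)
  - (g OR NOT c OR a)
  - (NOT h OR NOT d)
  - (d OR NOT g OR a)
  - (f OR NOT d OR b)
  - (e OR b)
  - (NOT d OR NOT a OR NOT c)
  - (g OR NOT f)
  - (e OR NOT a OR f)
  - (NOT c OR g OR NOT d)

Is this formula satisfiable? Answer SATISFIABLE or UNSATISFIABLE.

UNSATISFIABLE

g = True:
  propagation gives e=True, b=False, h=True, d=True; an empty clause results — contradiction.
g = False:
  propagation gives h=True, a=True, e=True, b=False; an empty clause results — contradiction.
Every branch closes, so no satisfying assignment exists.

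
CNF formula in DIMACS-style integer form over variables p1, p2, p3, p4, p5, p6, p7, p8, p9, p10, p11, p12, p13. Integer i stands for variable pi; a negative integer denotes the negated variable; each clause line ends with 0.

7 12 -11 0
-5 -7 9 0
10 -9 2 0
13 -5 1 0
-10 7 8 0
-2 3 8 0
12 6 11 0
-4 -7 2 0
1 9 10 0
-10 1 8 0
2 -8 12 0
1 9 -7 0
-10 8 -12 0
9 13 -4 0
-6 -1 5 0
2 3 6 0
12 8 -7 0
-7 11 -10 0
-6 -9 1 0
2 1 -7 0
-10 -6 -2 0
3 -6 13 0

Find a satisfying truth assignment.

p1 = T, p2 = T, p3 = T, p4 = T, p5 = T, p6 = F, p7 = T, p8 = T, p9 = T, p10 = T, p11 = T, p12 = F, p13 = F

Check each clause:
  1. {p12, p7, ¬p11} — p7 is true.
  2. {¬p5, ¬p7, p9} — p9 is true.
  3. {p2, p10, ¬p9} — p2 is true.
  4. {p1, ¬p5, p13} — p1 is true.
  5. {p7, p8, ¬p10} — p8 is true.
  6. {p8, ¬p2, p3} — p8 is true.
  7. {p12, p11, p6} — p11 is true.
  8. {¬p4, p2, ¬p7} — p2 is true.
  9. {p9, p10, p1} — p1 is true.
  10. {p8, p1, ¬p10} — p8 is true.
  11. {¬p8, p12, p2} — p2 is true.
  12. {p1, ¬p7, p9} — p1 is true.
  13. {¬p12, ¬p10, p8} — p8 is true.
  14. {p13, ¬p4, p9} — p9 is true.
  15. {¬p1, p5, ¬p6} — ¬p6 is true.
  16. {p6, p3, p2} — p2 is true.
  17. {p12, p8, ¬p7} — p8 is true.
  18. {¬p7, p11, ¬p10} — p11 is true.
  19. {p1, ¬p9, ¬p6} — p1 is true.
  20. {¬p7, p2, p1} — p1 is true.
  21. {¬p2, ¬p10, ¬p6} — ¬p6 is true.
  22. {p13, ¬p6, p3} — ¬p6 is true.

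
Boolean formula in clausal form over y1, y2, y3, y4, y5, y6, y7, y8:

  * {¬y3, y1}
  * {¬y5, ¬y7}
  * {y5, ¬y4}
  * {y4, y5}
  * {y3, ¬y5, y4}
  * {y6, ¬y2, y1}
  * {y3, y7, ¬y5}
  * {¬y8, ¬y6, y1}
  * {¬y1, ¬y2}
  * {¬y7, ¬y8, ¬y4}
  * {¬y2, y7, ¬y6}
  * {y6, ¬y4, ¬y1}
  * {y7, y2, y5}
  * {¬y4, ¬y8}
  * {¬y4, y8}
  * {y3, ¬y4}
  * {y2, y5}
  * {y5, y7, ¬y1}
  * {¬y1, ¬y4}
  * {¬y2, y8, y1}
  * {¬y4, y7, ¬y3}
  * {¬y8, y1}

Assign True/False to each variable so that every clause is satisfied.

Try y1 = True.
  then y2 is forced to False.
  then y5 is forced to True.
  then y7 is forced to False.
  then y3 is forced to True.
  then y4 is forced to False.
y6, y8 are now unconstrained; take y6 = True, y8 = False.
Every clause has at least one true literal under this assignment.
Check each clause:
  1. {¬y3, y1} — y1 is true.
  2. {¬y7, ¬y5} — ¬y7 is true.
  3. {y5, ¬y4} — ¬y4 is true.
  4. {y5, y4} — y5 is true.
  5. {y3, y4, ¬y5} — y3 is true.
  6. {¬y2, y1, y6} — y1 is true.
  7. {y7, y3, ¬y5} — y3 is true.
  8. {¬y6, y1, ¬y8} — ¬y8 is true.
  9. {¬y1, ¬y2} — ¬y2 is true.
  10. {¬y7, ¬y4, ¬y8} — ¬y8 is true.
  11. {y7, ¬y6, ¬y2} — ¬y2 is true.
  12. {y6, ¬y1, ¬y4} — ¬y4 is true.
  13. {y2, y5, y7} — y5 is true.
  14. {¬y4, ¬y8} — ¬y8 is true.
  15. {y8, ¬y4} — ¬y4 is true.
  16. {¬y4, y3} — y3 is true.
  17. {y5, y2} — y5 is true.
  18. {y5, ¬y1, y7} — y5 is true.
  19. {¬y4, ¬y1} — ¬y4 is true.
  20. {¬y2, y8, y1} — y1 is true.
  21. {¬y3, ¬y4, y7} — ¬y4 is true.
  22. {y1, ¬y8} — ¬y8 is true.

y1=T  y2=F  y3=T  y4=F  y5=T  y6=T  y7=F  y8=F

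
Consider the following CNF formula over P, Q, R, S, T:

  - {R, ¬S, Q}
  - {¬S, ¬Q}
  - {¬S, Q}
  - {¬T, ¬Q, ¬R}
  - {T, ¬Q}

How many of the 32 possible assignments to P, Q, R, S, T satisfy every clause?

Split on Q, then S.
  Q=1, S=1: a clause becomes empty — 0.
  Q=1, S=0: remaining (P,R,T) ∈ {(0,0,1); (1,0,1)} — 2.
  Q=0, S=1: a clause becomes empty — 0.
  Q=0, S=0: P, R, T free → 2^3 = 8.
Total: 0 + 2 + 0 + 8 = 10.

10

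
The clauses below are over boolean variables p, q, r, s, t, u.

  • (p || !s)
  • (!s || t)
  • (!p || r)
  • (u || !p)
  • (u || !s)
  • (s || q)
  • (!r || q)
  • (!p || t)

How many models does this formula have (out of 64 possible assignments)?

10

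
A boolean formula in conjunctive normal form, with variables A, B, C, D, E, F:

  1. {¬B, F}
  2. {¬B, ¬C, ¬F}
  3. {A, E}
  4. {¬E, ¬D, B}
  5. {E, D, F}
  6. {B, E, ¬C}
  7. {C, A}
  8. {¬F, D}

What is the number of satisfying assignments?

Satisfying assignments:
  A=0 B=0 C=1 D=0 E=1 F=0
  A=1 B=0 C=0 D=0 E=1 F=0
  A=1 B=0 C=0 D=1 E=0 F=0
  A=1 B=0 C=0 D=1 E=0 F=1
  A=1 B=0 C=1 D=0 E=1 F=0
  A=1 B=1 C=0 D=1 E=0 F=1
  A=1 B=1 C=0 D=1 E=1 F=1
Count: 7.

7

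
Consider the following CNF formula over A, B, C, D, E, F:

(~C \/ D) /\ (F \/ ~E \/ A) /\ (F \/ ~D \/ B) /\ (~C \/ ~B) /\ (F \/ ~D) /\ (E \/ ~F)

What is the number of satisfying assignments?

16

Split on F, then D.
  F=1, D=1: A free; 3 ways for (B,C,E) × 2^1 = 6.
  F=1, D=0: remaining (A,B,C,E) ∈ {(0,0,0,1); (0,1,0,1); (1,0,0,1); (1,1,0,1)} — 4.
  F=0, D=1: a clause becomes empty — 0.
  F=0, D=0: B free; 3 ways for (A,C,E) × 2^1 = 6.
Total: 6 + 4 + 0 + 6 = 16.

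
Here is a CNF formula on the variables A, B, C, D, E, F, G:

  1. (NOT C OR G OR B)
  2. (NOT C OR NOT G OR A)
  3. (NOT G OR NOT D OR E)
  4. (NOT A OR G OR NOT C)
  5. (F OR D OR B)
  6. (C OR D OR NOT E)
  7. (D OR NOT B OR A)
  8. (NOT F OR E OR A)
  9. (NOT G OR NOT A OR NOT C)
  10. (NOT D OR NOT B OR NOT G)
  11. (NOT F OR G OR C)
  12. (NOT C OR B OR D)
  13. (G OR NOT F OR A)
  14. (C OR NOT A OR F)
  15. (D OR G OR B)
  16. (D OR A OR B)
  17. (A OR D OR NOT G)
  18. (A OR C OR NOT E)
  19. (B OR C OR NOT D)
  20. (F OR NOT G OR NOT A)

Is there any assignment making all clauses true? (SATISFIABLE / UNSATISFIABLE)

Branch on A: take A = True.
For the remaining variables, B = False, C = False, D = False, E = False, F = True, G = True works.
So A = 1, B = 0, C = 0, D = 0, E = 0, F = 1, G = 1 is a satisfying assignment.

SATISFIABLE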